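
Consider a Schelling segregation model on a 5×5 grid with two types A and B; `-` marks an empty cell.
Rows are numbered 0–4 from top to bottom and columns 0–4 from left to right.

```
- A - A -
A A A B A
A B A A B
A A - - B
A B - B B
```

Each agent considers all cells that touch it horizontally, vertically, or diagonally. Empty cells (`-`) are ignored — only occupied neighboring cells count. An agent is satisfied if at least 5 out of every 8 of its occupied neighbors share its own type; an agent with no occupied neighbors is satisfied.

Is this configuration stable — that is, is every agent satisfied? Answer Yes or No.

(0,1)A 3/3 ok
(0,3)A 2/3 ok
(1,0)A 3/4 ok
(1,1)A 5/6 ok
(1,2)A 5/7 ok
(1,3)B 1/6 unhappy
(1,4)A 2/4 unhappy
(2,0)A 4/5 ok
(2,1)B 0/7 unhappy
(2,2)A 4/6 ok
(2,3)A 3/6 unhappy
(2,4)B 2/4 unhappy
(3,0)A 3/5 unhappy
(3,1)A 4/6 ok
(3,4)B 3/4 ok
(4,0)A 2/3 ok
(4,1)B 0/3 unhappy
(4,3)B 2/2 ok
(4,4)B 2/2 ok
For instance (1,3) has only 1/6 same-type neighbors, below 5/8.

No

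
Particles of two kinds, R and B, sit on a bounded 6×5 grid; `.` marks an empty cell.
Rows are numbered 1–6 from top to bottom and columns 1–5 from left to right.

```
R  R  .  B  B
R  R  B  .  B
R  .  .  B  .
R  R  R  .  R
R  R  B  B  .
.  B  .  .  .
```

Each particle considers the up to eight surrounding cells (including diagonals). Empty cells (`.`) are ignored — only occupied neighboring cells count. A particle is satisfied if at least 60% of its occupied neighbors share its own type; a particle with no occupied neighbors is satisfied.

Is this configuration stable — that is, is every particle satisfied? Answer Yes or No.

No

(1,1)R 3/3 satisfied
(1,2)R 3/4 satisfied
(1,4)B 3/3 satisfied
(1,5)B 2/2 satisfied
(2,1)R 4/4 satisfied
(2,2)R 4/5 satisfied
(2,3)B 2/4 not
(2,5)B 3/3 satisfied
(3,1)R 4/4 satisfied
(3,4)B 2/4 not
(4,1)R 4/4 satisfied
(4,2)R 5/6 satisfied
(4,3)R 2/5 not
(4,5)R 0/2 not
(5,1)R 3/4 satisfied
(5,2)R 4/6 satisfied
(5,3)B 2/5 not
(5,4)B 1/3 not
(6,2)B 1/3 not
For instance (2,3) has only 2/4 same-type neighbors, below 3/5.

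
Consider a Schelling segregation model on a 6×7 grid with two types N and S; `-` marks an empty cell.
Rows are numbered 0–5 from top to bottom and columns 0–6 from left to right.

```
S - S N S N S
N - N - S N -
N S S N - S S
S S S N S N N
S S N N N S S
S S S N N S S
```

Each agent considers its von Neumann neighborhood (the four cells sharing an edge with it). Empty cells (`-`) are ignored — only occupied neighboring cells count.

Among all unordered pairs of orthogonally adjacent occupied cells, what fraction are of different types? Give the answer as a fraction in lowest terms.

13/27

Scan each occupied cell's neighbors to the right and below so each pair is counted once.
Row 0: S(0,0)–N(1,0)≠ S(0,2)–N(0,3)≠ S(0,2)–N(1,2)≠ N(0,3)–S(0,4)≠ S(0,4)–N(0,5)≠ S(0,4)–S(1,4)= N(0,5)–S(0,6)≠ N(0,5)–N(1,5)=  → 6/8 unlike.
Row 1: N(1,0)–N(2,0)= N(1,2)–S(2,2)≠ S(1,4)–N(1,5)≠ N(1,5)–S(2,5)≠  → 3/4 unlike.
Row 2: N(2,0)–S(2,1)≠ N(2,0)–S(3,0)≠ S(2,1)–S(2,2)= S(2,1)–S(3,1)= S(2,2)–N(2,3)≠ S(2,2)–S(3,2)= N(2,3)–N(3,3)= S(2,5)–S(2,6)= S(2,5)–N(3,5)≠ S(2,6)–N(3,6)≠  → 5/10 unlike.
Row 3: S(3,0)–S(3,1)= S(3,0)–S(4,0)= S(3,1)–S(3,2)= S(3,1)–S(4,1)= S(3,2)–N(3,3)≠ S(3,2)–N(4,2)≠ N(3,3)–S(3,4)≠ N(3,3)–N(4,3)= S(3,4)–N(3,5)≠ S(3,4)–N(4,4)≠ N(3,5)–N(3,6)= N(3,5)–S(4,5)≠ N(3,6)–S(4,6)≠  → 7/13 unlike.
Row 4: S(4,0)–S(4,1)= S(4,0)–S(5,0)= S(4,1)–N(4,2)≠ S(4,1)–S(5,1)= N(4,2)–N(4,3)= N(4,2)–S(5,2)≠ N(4,3)–N(4,4)= N(4,3)–N(5,3)= N(4,4)–S(4,5)≠ N(4,4)–N(5,4)= S(4,5)–S(4,6)= S(4,5)–S(5,5)= S(4,6)–S(5,6)=  → 3/13 unlike.
Row 5: S(5,0)–S(5,1)= S(5,1)–S(5,2)= S(5,2)–N(5,3)≠ N(5,3)–N(5,4)= N(5,4)–S(5,5)≠ S(5,5)–S(5,6)=  → 2/6 unlike.
Total adjacent occupied pairs: 54; unlike-type pairs: 26.
26/54 reduces to 13/27.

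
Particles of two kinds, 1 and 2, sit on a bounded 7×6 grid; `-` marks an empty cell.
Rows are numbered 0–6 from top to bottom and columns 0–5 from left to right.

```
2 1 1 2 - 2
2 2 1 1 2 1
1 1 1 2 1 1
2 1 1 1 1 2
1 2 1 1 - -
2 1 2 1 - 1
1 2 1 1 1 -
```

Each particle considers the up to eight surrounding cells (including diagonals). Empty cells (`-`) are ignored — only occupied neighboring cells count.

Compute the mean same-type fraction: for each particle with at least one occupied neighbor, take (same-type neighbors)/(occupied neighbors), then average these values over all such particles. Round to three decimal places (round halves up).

0.540

Row 0: (0,0)2 2/3 · (0,1)1 2/5 · (0,2)1 3/5 · (0,3)2 1/4 · (0,5)2 1/2
Row 1: (1,0)2 2/5 · (1,1)2 2/8 · (1,2)1 5/8 · (1,3)1 4/7 · (1,4)2 3/7 · (1,5)1 2/4
Row 2: (2,0)1 2/5 · (2,1)1 5/8 · (2,2)1 6/8 · (2,3)2 1/8 · (2,4)1 5/8 · (2,5)1 3/5
Row 3: (3,0)2 1/5 · (3,1)1 6/8 · (3,2)1 6/8 · (3,3)1 6/7 · (3,4)1 4/6 · (3,5)2 0/3
Row 4: (4,0)1 2/5 · (4,1)2 3/8 · (4,2)1 6/8 · (4,3)1 5/6
Row 5: (5,0)2 2/5 · (5,1)1 4/8 · (5,2)2 2/8 · (5,3)1 5/6 · (5,5)1 1/1
Row 6: (6,0)1 1/3 · (6,1)2 2/5 · (6,2)1 3/5 · (6,3)1 3/4 · (6,4)1 3/3
Sum over 37 particles: 2/3 + 2/5 + 3/5 + 1/4 + 1/2 + 2/5 + 2/8 + 5/8 + 4/7 + 3/7 + 2/4 + 2/5 + 5/8 + 6/8 + 1/8 + 5/8 + 3/5 + 1/5 + 6/8 + 6/8 + 6/7 + 4/6 + 0/3 + 2/5 + 3/8 + 6/8 + 5/6 + 2/5 + 4/8 + 2/8 + 5/6 + 1/1 + 1/3 + 2/5 + 3/5 + 3/4 + 3/3 = 16771/840; mean = 16771/840 ÷ 37 = 16771/31080 = 0.539607… → 0.540.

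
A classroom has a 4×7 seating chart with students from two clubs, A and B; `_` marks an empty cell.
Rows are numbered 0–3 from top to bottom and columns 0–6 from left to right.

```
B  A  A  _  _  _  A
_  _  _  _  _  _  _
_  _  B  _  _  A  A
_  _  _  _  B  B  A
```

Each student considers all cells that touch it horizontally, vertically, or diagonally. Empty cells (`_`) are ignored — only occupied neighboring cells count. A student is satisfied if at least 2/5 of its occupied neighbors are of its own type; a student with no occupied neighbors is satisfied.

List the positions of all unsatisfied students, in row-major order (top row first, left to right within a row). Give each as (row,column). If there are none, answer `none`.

Row 0: (0,0)B 0/1 not · (0,1)A 1/2 satisfied · (0,2)A 1/1 satisfied · (0,6)A 0/0 satisfied
Row 2: (2,2)B 0/0 satisfied · (2,5)A 2/4 satisfied · (2,6)A 2/3 satisfied
Row 3: (3,4)B 1/2 satisfied · (3,5)B 1/4 not · (3,6)A 2/3 satisfied

(0,0), (3,5)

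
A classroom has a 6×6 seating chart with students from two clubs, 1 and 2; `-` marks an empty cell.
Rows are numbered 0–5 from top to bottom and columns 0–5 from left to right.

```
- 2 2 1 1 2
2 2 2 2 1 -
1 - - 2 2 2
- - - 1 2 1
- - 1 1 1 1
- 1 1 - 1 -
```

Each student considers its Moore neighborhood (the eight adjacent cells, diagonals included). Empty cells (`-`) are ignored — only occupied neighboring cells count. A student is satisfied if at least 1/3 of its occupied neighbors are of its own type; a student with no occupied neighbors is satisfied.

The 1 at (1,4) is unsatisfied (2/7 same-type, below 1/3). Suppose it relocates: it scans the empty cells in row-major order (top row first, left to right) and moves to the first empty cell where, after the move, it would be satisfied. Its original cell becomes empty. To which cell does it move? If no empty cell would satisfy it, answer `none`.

(3,0)

Vacating (1,4). Empty cells in order:
  (0,0): 0/3 same-type → still unsatisfied.
  (1,5): 1/4 same-type → still unsatisfied.
  (2,1): 1/4 same-type → still unsatisfied.
  (2,2): 1/5 same-type → still unsatisfied.
  (3,0): 1/1 same-type → satisfied — stop here.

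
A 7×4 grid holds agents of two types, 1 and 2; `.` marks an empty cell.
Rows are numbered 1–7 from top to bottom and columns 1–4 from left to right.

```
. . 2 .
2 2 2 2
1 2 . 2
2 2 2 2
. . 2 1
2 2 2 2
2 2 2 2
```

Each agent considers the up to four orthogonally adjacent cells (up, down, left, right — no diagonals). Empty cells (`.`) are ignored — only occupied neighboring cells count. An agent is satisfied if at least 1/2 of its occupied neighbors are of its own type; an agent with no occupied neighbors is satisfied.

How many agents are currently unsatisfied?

2

Row 1: (1,3)2 1/1 ok
Row 2: (2,1)2 1/2 ok · (2,2)2 3/3 ok · (2,3)2 3/3 ok · (2,4)2 2/2 ok
Row 3: (3,1)1 0/3 unhappy · (3,2)2 2/3 ok · (3,4)2 2/2 ok
Row 4: (4,1)2 1/2 ok · (4,2)2 3/3 ok · (4,3)2 3/3 ok · (4,4)2 2/3 ok
Row 5: (5,3)2 2/3 ok · (5,4)1 0/3 unhappy
Row 6: (6,1)2 2/2 ok · (6,2)2 3/3 ok · (6,3)2 4/4 ok · (6,4)2 2/3 ok
Row 7: (7,1)2 2/2 ok · (7,2)2 3/3 ok · (7,3)2 3/3 ok · (7,4)2 2/2 ok
Unsatisfied: (3,1), (5,4) — 2 in total.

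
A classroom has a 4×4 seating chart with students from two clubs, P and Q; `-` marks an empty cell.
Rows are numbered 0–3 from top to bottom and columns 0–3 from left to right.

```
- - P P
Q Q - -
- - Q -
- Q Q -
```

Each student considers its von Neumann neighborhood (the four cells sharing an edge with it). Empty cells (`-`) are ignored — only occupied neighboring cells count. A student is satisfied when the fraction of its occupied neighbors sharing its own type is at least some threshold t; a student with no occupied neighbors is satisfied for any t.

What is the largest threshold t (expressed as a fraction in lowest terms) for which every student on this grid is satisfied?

1/1

Row 0: (0,2)P 1/1 · (0,3)P 1/1
Row 1: (1,0)Q 1/1 · (1,1)Q 1/1
Row 2: (2,2)Q 1/1
Row 3: (3,1)Q 1/1 · (3,2)Q 2/2
The smallest same-type fraction is 1/1 at (0,2), which reduces to 1/1. Any threshold above that leaves this student unsatisfied.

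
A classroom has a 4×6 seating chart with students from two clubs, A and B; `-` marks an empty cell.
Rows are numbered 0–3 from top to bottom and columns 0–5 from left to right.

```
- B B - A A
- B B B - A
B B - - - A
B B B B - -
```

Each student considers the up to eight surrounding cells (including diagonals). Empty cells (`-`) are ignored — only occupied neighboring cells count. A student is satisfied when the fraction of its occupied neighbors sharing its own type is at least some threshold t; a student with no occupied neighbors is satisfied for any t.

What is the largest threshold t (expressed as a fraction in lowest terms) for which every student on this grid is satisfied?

Row 0: (0,1)B 3/3 · (0,2)B 4/4 · (0,4)A 2/3 · (0,5)A 2/2
Row 1: (1,1)B 5/5 · (1,2)B 5/5 · (1,3)B 2/3 · (1,5)A 3/3
Row 2: (2,0)B 4/4 · (2,1)B 6/6 · (2,5)A 1/1
Row 3: (3,0)B 3/3 · (3,1)B 4/4 · (3,2)B 3/3 · (3,3)B 1/1
The smallest same-type fraction is 2/3 at (0,4), which reduces to 2/3. Any threshold above that leaves this student unsatisfied.

2/3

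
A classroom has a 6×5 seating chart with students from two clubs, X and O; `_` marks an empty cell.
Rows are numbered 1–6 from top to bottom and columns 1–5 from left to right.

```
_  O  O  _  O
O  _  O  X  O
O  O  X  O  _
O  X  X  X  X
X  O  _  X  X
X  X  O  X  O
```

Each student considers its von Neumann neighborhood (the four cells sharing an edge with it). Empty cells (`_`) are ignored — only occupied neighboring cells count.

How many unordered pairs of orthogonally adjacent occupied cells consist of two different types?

17

Scan each occupied cell's neighbors to the right and below so each pair is counted once.
From row 1: 0 unlike of 3 pairs (running 0/3).
From row 2: 4 unlike of 5 pairs (running 4/8).
From row 3: 4 unlike of 7 pairs (running 8/15).
From row 4: 3 unlike of 8 pairs (running 11/23).
From row 5: 3 unlike of 6 pairs (running 14/29).
From row 6: 3 unlike of 4 pairs (running 17/33).
Total adjacent occupied pairs: 33; unlike-type pairs: 17.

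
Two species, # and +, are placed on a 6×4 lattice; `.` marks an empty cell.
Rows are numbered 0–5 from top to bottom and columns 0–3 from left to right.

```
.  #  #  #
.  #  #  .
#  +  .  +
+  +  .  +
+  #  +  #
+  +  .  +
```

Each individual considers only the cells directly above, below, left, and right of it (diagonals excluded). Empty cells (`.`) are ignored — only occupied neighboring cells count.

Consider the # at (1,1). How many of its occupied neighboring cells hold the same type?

Occupied neighbors of (1,1): (0,1)=#, (2,1)=+, (1,2)=#.
Same type (#): 2 of 3.

2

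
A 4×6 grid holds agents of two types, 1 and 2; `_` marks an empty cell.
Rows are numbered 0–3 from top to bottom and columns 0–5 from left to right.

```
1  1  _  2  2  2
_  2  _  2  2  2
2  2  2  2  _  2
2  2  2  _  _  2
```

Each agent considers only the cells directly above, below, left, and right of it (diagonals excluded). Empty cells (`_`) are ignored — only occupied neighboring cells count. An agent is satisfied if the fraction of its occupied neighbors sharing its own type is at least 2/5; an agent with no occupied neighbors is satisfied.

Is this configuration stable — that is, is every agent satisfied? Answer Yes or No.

Yes

(0,0)1 1/1 ✓
(0,1)1 1/2 ✓
(0,3)2 2/2 ✓
(0,4)2 3/3 ✓
(0,5)2 2/2 ✓
(1,1)2 1/2 ✓
(1,3)2 3/3 ✓
(1,4)2 3/3 ✓
(1,5)2 3/3 ✓
(2,0)2 2/2 ✓
(2,1)2 4/4 ✓
(2,2)2 3/3 ✓
(2,3)2 2/2 ✓
(2,5)2 2/2 ✓
(3,0)2 2/2 ✓
(3,1)2 3/3 ✓
(3,2)2 2/2 ✓
(3,5)2 1/1 ✓
All meet the threshold, so the configuration is stable.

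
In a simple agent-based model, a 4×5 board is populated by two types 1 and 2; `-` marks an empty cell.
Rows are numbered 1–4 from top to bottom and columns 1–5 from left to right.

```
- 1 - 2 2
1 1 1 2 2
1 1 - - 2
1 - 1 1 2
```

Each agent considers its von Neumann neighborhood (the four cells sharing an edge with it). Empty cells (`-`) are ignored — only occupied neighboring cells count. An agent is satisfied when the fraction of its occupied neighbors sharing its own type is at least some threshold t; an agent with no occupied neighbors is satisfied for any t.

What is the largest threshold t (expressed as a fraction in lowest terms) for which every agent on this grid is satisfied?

(1,2)1 1/1
(1,4)2 2/2
(1,5)2 2/2
(2,1)1 2/2
(2,2)1 4/4
(2,3)1 1/2
(2,4)2 2/3
(2,5)2 3/3
(3,1)1 3/3
(3,2)1 2/2
(3,5)2 2/2
(4,1)1 1/1
(4,3)1 1/1
(4,4)1 1/2
(4,5)2 1/2
The smallest same-type fraction is 1/2 at (2,3), which reduces to 1/2. Any threshold above that leaves this agent unsatisfied.

1/2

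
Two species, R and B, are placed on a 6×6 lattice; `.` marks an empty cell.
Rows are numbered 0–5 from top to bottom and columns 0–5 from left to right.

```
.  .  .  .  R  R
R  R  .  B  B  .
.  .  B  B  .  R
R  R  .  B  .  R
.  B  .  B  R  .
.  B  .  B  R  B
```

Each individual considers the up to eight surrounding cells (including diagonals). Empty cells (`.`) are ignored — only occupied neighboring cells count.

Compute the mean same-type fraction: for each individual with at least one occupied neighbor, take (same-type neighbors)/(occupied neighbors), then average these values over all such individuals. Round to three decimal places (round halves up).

Row 0: (0,4)R 1/3 · (0,5)R 1/2
Row 1: (1,0)R 1/1 · (1,1)R 1/2 · (1,3)B 3/4 · (1,4)B 2/5
Row 2: (2,2)B 3/5 · (2,3)B 4/4 · (2,5)R 1/2
Row 3: (3,0)R 1/2 · (3,1)R 1/3 · (3,3)B 3/4 · (3,5)R 2/2
Row 4: (4,1)B 1/3 · (4,3)B 2/4 · (4,4)R 2/6
Row 5: (5,1)B 1/1 · (5,3)B 1/3 · (5,4)R 1/4 · (5,5)B 0/2
Sum over 20 individuals: 1/3 + 1/2 + 1/1 + 1/2 + 3/4 + 2/5 + 3/5 + 4/4 + 1/2 + 1/2 + 1/3 + 3/4 + 2/2 + 1/3 + 2/4 + 2/6 + 1/1 + 1/3 + 1/4 + 0/2 = 131/12; mean = 131/12 ÷ 20 = 131/240 = 0.545833… → 0.546.

0.546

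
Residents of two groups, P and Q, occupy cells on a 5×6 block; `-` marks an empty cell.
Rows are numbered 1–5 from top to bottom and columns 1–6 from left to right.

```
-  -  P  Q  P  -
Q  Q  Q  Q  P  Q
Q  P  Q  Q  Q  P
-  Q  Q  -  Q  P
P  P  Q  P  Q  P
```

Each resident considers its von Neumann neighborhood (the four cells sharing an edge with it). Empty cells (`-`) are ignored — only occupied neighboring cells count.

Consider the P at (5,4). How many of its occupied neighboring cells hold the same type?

Occupied neighbors of (5,4): (5,3)=Q, (5,5)=Q.
Same type (P): 0 of 2.

0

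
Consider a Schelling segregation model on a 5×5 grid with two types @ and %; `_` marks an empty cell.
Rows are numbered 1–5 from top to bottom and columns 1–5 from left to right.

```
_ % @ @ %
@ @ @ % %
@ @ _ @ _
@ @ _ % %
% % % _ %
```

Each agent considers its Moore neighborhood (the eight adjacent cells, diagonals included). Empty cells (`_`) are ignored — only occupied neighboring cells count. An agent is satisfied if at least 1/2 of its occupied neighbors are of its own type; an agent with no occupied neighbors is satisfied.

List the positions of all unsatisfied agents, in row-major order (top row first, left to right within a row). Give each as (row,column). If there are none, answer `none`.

(1,2)% 0/4 ✗
(1,3)@ 3/5 ✓
(1,4)@ 2/5 ✗
(1,5)% 2/3 ✓
(2,1)@ 3/4 ✓
(2,2)@ 5/6 ✓
(2,3)@ 5/7 ✓
(2,4)% 2/6 ✗
(2,5)% 2/4 ✓
(3,1)@ 5/5 ✓
(3,2)@ 6/6 ✓
(3,4)@ 1/5 ✗
(4,1)@ 3/5 ✓
(4,2)@ 3/6 ✓
(4,4)% 3/4 ✓
(4,5)% 2/3 ✓
(5,1)% 1/3 ✗
(5,2)% 2/4 ✓
(5,3)% 2/3 ✓
(5,5)% 2/2 ✓

(1,2), (1,4), (2,4), (3,4), (5,1)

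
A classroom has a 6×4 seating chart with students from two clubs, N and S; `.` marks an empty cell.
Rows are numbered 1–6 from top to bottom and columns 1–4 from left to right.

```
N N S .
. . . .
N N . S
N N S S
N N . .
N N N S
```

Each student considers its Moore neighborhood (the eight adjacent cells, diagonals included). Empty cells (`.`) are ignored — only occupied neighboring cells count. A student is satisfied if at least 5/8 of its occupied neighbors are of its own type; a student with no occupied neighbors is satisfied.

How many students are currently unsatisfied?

4

Row 1: (1,1)N 1/1 ✓ · (1,2)N 1/2 ✗ · (1,3)S 0/1 ✗
Row 3: (3,1)N 3/3 ✓ · (3,2)N 3/4 ✓ · (3,4)S 2/2 ✓
Row 4: (4,1)N 5/5 ✓ · (4,2)N 5/6 ✓ · (4,3)S 2/5 ✗ · (4,4)S 2/2 ✓
Row 5: (5,1)N 5/5 ✓ · (5,2)N 6/7 ✓
Row 6: (6,1)N 3/3 ✓ · (6,2)N 4/4 ✓ · (6,3)N 2/3 ✓ · (6,4)S 0/1 ✗
Unsatisfied: (1,2), (1,3), (4,3), (6,4) — 4 in total.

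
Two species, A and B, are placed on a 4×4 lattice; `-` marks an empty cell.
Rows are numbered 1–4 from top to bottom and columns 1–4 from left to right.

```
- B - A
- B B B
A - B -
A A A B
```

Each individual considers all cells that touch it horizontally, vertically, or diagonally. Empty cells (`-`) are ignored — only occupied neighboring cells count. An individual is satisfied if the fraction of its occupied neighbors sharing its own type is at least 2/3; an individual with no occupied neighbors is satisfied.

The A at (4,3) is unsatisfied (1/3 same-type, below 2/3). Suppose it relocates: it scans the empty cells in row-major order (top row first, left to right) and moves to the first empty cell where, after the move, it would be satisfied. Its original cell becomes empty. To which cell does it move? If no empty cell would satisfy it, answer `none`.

Vacating (4,3). Empty cells in order:
  (1,1): 0/2 same-type → still unsatisfied.
  (1,3): 1/5 same-type → still unsatisfied.
  (2,1): 1/3 same-type → still unsatisfied.
  (3,2): 3/6 same-type → still unsatisfied.
  (3,4): 0/4 same-type → still unsatisfied.

none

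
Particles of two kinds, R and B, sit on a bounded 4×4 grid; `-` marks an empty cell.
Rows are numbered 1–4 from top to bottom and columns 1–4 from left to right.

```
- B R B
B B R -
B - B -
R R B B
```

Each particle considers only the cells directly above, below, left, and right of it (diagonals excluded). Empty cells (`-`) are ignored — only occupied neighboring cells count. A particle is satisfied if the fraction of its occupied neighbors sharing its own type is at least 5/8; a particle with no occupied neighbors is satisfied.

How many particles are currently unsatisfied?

(1,2)B 1/2 unhappy
(1,3)R 1/3 unhappy
(1,4)B 0/1 unhappy
(2,1)B 2/2 ok
(2,2)B 2/3 ok
(2,3)R 1/3 unhappy
(3,1)B 1/2 unhappy
(3,3)B 1/2 unhappy
(4,1)R 1/2 unhappy
(4,2)R 1/2 unhappy
(4,3)B 2/3 ok
(4,4)B 1/1 ok
Unsatisfied: (1,2), (1,3), (1,4), (2,3), (3,1), (3,3), (4,1), (4,2) — 8 in total.

8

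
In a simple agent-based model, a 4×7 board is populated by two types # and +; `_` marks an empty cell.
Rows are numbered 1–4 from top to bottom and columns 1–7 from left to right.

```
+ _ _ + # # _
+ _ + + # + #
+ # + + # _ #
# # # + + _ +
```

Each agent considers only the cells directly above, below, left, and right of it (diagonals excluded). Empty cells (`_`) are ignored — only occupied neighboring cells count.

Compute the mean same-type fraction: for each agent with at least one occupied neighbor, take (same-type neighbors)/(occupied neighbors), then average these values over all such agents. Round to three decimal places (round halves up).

Row 1: (1,1)+ 1/1 · (1,4)+ 1/2 · (1,5)# 2/3 · (1,6)# 1/2
Row 2: (2,1)+ 2/2 · (2,3)+ 2/2 · (2,4)+ 3/4 · (2,5)# 2/4 · (2,6)+ 0/3 · (2,7)# 1/2
Row 3: (3,1)+ 1/3 · (3,2)# 1/3 · (3,3)+ 2/4 · (3,4)+ 3/4 · (3,5)# 1/3 · (3,7)# 1/2
Row 4: (4,1)# 1/2 · (4,2)# 3/3 · (4,3)# 1/3 · (4,4)+ 2/3 · (4,5)+ 1/2 · (4,7)+ 0/1
Sum over 22 agents: 1/1 + 1/2 + 2/3 + 1/2 + 2/2 + 2/2 + 3/4 + 2/4 + 0/3 + 1/2 + 1/3 + 1/3 + 2/4 + 3/4 + 1/3 + 1/2 + 1/2 + 3/3 + 1/3 + 2/3 + 1/2 + 0/1 = 73/6; mean = 73/6 ÷ 22 = 73/132 = 0.553030… → 0.553.

0.553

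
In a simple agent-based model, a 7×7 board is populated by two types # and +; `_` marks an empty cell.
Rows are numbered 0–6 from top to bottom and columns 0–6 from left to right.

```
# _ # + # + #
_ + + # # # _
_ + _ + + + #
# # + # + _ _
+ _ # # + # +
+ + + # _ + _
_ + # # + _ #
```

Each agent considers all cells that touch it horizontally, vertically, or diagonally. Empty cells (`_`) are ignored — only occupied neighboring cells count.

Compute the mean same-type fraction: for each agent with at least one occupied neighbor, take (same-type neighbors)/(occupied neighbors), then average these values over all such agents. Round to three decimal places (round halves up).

0.431

Row 0: (0,0)# 0/1 · (0,2)# 1/4 · (0,3)+ 1/5 · (0,4)# 3/5 · (0,5)+ 0/4 · (0,6)# 1/2
Row 1: (1,1)+ 2/4 · (1,2)+ 4/6 · (1,3)# 3/7 · (1,4)# 3/8 · (1,5)# 4/7
Row 2: (2,1)+ 3/5 · (2,3)+ 4/7 · (2,4)+ 3/7 · (2,5)+ 2/5 · (2,6)# 1/2
Row 3: (3,0)# 1/3 · (3,1)# 2/5 · (3,2)+ 2/6 · (3,3)# 2/7 · (3,4)+ 4/7
Row 4: (4,0)+ 2/4 · (4,2)# 4/7 · (4,3)# 3/7 · (4,4)+ 2/6 · (4,5)# 0/4 · (4,6)+ 1/2
Row 5: (5,0)+ 3/3 · (5,1)+ 4/6 · (5,2)+ 2/7 · (5,3)# 4/7 · (5,5)+ 3/5
Row 6: (6,1)+ 3/4 · (6,2)# 2/5 · (6,3)# 2/4 · (6,4)+ 1/3 · (6,6)# 0/1
Sum over 37 agents: 0/1 + 1/4 + 1/5 + 3/5 + 0/4 + 1/2 + 2/4 + 4/6 + 3/7 + 3/8 + 4/7 + 3/5 + 4/7 + 3/7 + 2/5 + 1/2 + 1/3 + 2/5 + 2/6 + 2/7 + 4/7 + 2/4 + 4/7 + 3/7 + 2/6 + 0/4 + 1/2 + 3/3 + 4/6 + 2/7 + 4/7 + 3/5 + 3/4 + 2/5 + 2/4 + 1/3 + 0/1 = 13403/840; mean = 13403/840 ÷ 37 = 13403/31080 = 0.431241… → 0.431.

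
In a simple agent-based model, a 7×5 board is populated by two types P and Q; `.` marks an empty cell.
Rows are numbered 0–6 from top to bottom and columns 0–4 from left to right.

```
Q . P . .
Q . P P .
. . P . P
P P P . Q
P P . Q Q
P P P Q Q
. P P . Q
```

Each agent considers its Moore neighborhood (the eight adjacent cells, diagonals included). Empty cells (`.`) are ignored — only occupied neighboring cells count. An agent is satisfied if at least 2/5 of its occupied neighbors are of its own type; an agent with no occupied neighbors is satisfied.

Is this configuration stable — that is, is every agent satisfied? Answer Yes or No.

(0,0)Q 1/1 satisfied
(0,2)P 2/2 satisfied
(1,0)Q 1/1 satisfied
(1,2)P 3/3 satisfied
(1,3)P 4/4 satisfied
(2,2)P 4/4 satisfied
(2,4)P 1/2 satisfied
(3,0)P 3/3 satisfied
(3,1)P 5/5 satisfied
(3,2)P 3/4 satisfied
(3,4)Q 2/3 satisfied
(4,0)P 5/5 satisfied
(4,1)P 7/7 satisfied
(4,3)Q 4/6 satisfied
(4,4)Q 4/4 satisfied
(5,0)P 4/4 satisfied
(5,1)P 6/6 satisfied
(5,2)P 4/6 satisfied
(5,3)Q 4/6 satisfied
(5,4)Q 4/4 satisfied
(6,1)P 4/4 satisfied
(6,2)P 3/4 satisfied
(6,4)Q 2/2 satisfied
All meet the threshold, so the configuration is stable.

Yes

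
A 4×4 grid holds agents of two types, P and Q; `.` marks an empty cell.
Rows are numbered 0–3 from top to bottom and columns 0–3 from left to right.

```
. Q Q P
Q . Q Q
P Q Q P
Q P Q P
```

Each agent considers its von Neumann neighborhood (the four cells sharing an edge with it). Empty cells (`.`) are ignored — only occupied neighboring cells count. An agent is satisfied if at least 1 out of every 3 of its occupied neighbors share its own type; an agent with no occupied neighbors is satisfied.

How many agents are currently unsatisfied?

5

Row 0: (0,1)Q 1/1 ok · (0,2)Q 2/3 ok · (0,3)P 0/2 unhappy
Row 1: (1,0)Q 0/1 unhappy · (1,2)Q 3/3 ok · (1,3)Q 1/3 ok
Row 2: (2,0)P 0/3 unhappy · (2,1)Q 1/3 ok · (2,2)Q 3/4 ok · (2,3)P 1/3 ok
Row 3: (3,0)Q 0/2 unhappy · (3,1)P 0/3 unhappy · (3,2)Q 1/3 ok · (3,3)P 1/2 ok
Unsatisfied: (0,3), (1,0), (2,0), (3,0), (3,1) — 5 in total.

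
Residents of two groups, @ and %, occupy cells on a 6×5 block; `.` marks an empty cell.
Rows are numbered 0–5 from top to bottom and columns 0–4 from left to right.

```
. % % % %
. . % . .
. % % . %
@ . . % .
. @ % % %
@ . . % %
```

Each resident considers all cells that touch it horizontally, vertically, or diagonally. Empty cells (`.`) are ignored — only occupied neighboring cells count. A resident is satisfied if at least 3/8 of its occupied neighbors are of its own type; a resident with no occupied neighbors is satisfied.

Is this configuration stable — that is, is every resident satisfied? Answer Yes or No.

(0,1)% 2/2 ok
(0,2)% 3/3 ok
(0,3)% 3/3 ok
(0,4)% 1/1 ok
(1,2)% 5/5 ok
(2,1)% 2/3 ok
(2,2)% 3/3 ok
(2,4)% 1/1 ok
(3,0)@ 1/2 ok
(3,3)% 5/5 ok
(4,1)@ 2/3 ok
(4,2)% 3/4 ok
(4,3)% 5/5 ok
(4,4)% 4/4 ok
(5,0)@ 1/1 ok
(5,3)% 4/4 ok
(5,4)% 3/3 ok
All meet the threshold, so the configuration is stable.

Yes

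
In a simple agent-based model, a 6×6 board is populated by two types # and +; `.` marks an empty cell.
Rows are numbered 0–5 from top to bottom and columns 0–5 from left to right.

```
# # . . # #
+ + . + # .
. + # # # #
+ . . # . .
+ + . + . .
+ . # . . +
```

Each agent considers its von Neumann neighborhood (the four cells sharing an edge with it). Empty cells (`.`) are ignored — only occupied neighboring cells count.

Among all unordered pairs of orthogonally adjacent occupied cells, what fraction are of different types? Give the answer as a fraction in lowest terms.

6/19

Scan each occupied cell's neighbors to the right and below so each pair is counted once.
From row 0: 2 unlike of 5 pairs (running 2/5).
From row 1: 2 unlike of 5 pairs (running 4/10).
From row 2: 1 unlike of 5 pairs (running 5/15).
From row 3: 1 unlike of 2 pairs (running 6/17).
From row 4: 0 unlike of 2 pairs (running 6/19).
Total adjacent occupied pairs: 19; unlike-type pairs: 6.
6/19 is already in lowest terms.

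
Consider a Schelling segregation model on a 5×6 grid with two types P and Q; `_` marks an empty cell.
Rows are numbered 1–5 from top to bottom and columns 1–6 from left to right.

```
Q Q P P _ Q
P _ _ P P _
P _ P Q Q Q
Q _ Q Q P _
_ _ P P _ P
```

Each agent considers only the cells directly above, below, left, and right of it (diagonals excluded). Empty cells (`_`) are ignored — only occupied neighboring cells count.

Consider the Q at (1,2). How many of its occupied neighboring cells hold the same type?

1

Occupied neighbors of (1,2): (1,1)=Q, (1,3)=P.
Same type (Q): 1 of 2.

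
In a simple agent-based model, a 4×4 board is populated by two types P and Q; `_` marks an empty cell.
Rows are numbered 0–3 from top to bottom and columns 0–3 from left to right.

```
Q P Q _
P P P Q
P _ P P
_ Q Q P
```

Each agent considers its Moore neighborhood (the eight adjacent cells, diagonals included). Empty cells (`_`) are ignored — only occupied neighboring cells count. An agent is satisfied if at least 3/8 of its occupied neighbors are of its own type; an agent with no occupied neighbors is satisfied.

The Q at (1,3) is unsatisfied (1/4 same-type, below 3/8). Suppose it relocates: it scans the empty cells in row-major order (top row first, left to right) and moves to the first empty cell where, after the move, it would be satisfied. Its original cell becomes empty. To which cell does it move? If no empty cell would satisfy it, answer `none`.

(0,3)

Vacating (1,3). Empty cells in order:
  (0,3): 1/2 same-type → satisfied — stop here.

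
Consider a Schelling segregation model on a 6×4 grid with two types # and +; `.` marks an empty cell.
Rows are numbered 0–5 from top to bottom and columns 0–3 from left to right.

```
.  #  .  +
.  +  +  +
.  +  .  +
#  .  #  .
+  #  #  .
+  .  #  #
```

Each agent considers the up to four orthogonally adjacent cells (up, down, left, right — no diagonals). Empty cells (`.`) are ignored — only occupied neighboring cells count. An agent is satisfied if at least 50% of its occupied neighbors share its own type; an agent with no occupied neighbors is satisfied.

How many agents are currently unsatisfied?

3

(0,1)# 0/1 ✗
(0,3)+ 1/1 ✓
(1,1)+ 2/3 ✓
(1,2)+ 2/2 ✓
(1,3)+ 3/3 ✓
(2,1)+ 1/1 ✓
(2,3)+ 1/1 ✓
(3,0)# 0/1 ✗
(3,2)# 1/1 ✓
(4,0)+ 1/3 ✗
(4,1)# 1/2 ✓
(4,2)# 3/3 ✓
(5,0)+ 1/1 ✓
(5,2)# 2/2 ✓
(5,3)# 1/1 ✓
Unsatisfied: (0,1), (3,0), (4,0) — 3 in total.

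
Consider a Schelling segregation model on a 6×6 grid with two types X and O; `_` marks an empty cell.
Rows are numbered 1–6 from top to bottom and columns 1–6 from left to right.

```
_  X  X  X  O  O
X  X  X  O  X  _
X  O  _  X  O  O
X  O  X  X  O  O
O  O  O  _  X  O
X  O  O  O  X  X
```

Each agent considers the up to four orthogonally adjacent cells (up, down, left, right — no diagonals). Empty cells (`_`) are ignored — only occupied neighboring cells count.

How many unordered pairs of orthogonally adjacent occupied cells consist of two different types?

Scan each occupied cell's neighbors to the right and below so each pair is counted once.
Row 1: X(1,2)–X(1,3)= X(1,2)–X(2,2)= X(1,3)–X(1,4)= X(1,3)–X(2,3)= X(1,4)–O(1,5)≠ X(1,4)–O(2,4)≠ O(1,5)–O(1,6)= O(1,5)–X(2,5)≠  → 3/8 unlike.
Row 2: X(2,1)–X(2,2)= X(2,1)–X(3,1)= X(2,2)–X(2,3)= X(2,2)–O(3,2)≠ X(2,3)–O(2,4)≠ O(2,4)–X(2,5)≠ O(2,4)–X(3,4)≠ X(2,5)–O(3,5)≠  → 5/8 unlike.
Row 3: X(3,1)–O(3,2)≠ X(3,1)–X(4,1)= O(3,2)–O(4,2)= X(3,4)–O(3,5)≠ X(3,4)–X(4,4)= O(3,5)–O(3,6)= O(3,5)–O(4,5)= O(3,6)–O(4,6)=  → 2/8 unlike.
Row 4: X(4,1)–O(4,2)≠ X(4,1)–O(5,1)≠ O(4,2)–X(4,3)≠ O(4,2)–O(5,2)= X(4,3)–X(4,4)= X(4,3)–O(5,3)≠ X(4,4)–O(4,5)≠ O(4,5)–O(4,6)= O(4,5)–X(5,5)≠ O(4,6)–O(5,6)=  → 6/10 unlike.
Row 5: O(5,1)–O(5,2)= O(5,1)–X(6,1)≠ O(5,2)–O(5,3)= O(5,2)–O(6,2)= O(5,3)–O(6,3)= X(5,5)–O(5,6)≠ X(5,5)–X(6,5)= O(5,6)–X(6,6)≠  → 3/8 unlike.
Row 6: X(6,1)–O(6,2)≠ O(6,2)–O(6,3)= O(6,3)–O(6,4)= O(6,4)–X(6,5)≠ X(6,5)–X(6,6)=  → 2/5 unlike.
Total adjacent occupied pairs: 47; unlike-type pairs: 21.

21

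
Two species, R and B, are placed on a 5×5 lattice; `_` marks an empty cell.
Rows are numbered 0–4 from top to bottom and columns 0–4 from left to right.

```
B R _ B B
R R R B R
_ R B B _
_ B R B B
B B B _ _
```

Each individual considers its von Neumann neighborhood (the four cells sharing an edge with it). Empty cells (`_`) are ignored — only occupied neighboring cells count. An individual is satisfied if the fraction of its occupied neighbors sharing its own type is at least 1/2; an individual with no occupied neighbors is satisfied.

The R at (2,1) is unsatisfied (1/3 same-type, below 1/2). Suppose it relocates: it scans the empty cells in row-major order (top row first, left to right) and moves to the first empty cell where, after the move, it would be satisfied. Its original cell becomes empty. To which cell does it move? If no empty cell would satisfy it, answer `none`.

(0,2)

Vacating (2,1). Empty cells in order:
  (0,2): 2/3 same-type → satisfied — stop here.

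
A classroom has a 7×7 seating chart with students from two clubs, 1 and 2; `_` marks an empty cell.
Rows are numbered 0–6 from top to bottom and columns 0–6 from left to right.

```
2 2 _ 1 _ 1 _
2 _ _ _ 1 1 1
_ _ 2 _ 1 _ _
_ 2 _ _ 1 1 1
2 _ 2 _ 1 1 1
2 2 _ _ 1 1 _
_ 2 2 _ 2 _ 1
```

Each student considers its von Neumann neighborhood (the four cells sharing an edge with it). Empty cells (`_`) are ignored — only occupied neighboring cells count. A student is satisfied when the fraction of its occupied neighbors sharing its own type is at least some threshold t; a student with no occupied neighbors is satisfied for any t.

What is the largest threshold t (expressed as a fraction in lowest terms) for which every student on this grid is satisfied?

Row 0: (0,0)2 2/2 · (0,1)2 1/1 · (0,3)1 — no occupied neighbors · (0,5)1 1/1
Row 1: (1,0)2 1/1 · (1,4)1 2/2 · (1,5)1 3/3 · (1,6)1 1/1
Row 2: (2,2)2 — no occupied neighbors · (2,4)1 2/2
Row 3: (3,1)2 — no occupied neighbors · (3,4)1 3/3 · (3,5)1 3/3 · (3,6)1 2/2
Row 4: (4,0)2 1/1 · (4,2)2 — no occupied neighbors · (4,4)1 3/3 · (4,5)1 4/4 · (4,6)1 2/2
Row 5: (5,0)2 2/2 · (5,1)2 2/2 · (5,4)1 2/3 · (5,5)1 2/2
Row 6: (6,1)2 2/2 · (6,2)2 1/1 · (6,4)2 0/1 · (6,6)1 — no occupied neighbors
The smallest same-type fraction is 0/1 at (6,4), which reduces to 0/1. Any threshold above that leaves this student unsatisfied.

0/1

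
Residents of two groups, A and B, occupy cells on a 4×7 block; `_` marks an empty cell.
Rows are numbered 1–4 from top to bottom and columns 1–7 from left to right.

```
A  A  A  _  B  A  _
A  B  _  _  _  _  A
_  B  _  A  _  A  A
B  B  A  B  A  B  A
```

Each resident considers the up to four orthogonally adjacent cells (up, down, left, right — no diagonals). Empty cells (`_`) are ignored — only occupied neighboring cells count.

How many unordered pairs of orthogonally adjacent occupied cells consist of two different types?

Scan each occupied cell's neighbors to the right and below so each pair is counted once.
Row 1: A(1,1)–A(1,2)= A(1,1)–A(2,1)= A(1,2)–A(1,3)= A(1,2)–B(2,2)≠ B(1,5)–A(1,6)≠  → 2/5 unlike.
Row 2: A(2,1)–B(2,2)≠ B(2,2)–B(3,2)= A(2,7)–A(3,7)=  → 1/3 unlike.
Row 3: B(3,2)–B(4,2)= A(3,4)–B(4,4)≠ A(3,6)–A(3,7)= A(3,6)–B(4,6)≠ A(3,7)–A(4,7)=  → 2/5 unlike.
Row 4: B(4,1)–B(4,2)= B(4,2)–A(4,3)≠ A(4,3)–B(4,4)≠ B(4,4)–A(4,5)≠ A(4,5)–B(4,6)≠ B(4,6)–A(4,7)≠  → 5/6 unlike.
Total adjacent occupied pairs: 19; unlike-type pairs: 10.

10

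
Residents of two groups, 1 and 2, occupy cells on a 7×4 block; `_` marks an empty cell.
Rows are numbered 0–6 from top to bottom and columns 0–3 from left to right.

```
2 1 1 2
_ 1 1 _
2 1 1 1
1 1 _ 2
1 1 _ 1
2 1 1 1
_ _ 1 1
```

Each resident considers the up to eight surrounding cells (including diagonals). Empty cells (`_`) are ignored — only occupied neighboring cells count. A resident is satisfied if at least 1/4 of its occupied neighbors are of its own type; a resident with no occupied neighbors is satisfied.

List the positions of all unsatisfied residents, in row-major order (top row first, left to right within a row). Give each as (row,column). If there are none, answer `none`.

(0,0), (0,3), (2,0), (3,3), (5,0)

Row 0: (0,0)2 0/2 unhappy · (0,1)1 3/4 ok · (0,2)1 3/4 ok · (0,3)2 0/2 unhappy
Row 1: (1,1)1 5/7 ok · (1,2)1 6/7 ok
Row 2: (2,0)2 0/4 unhappy · (2,1)1 5/6 ok · (2,2)1 5/6 ok · (2,3)1 2/3 ok
Row 3: (3,0)1 4/5 ok · (3,1)1 5/6 ok · (3,3)2 0/3 unhappy
Row 4: (4,0)1 4/5 ok · (4,1)1 5/6 ok · (4,3)1 2/3 ok
Row 5: (5,0)2 0/3 unhappy · (5,1)1 4/5 ok · (5,2)1 6/6 ok · (5,3)1 4/4 ok
Row 6: (6,2)1 4/4 ok · (6,3)1 3/3 ok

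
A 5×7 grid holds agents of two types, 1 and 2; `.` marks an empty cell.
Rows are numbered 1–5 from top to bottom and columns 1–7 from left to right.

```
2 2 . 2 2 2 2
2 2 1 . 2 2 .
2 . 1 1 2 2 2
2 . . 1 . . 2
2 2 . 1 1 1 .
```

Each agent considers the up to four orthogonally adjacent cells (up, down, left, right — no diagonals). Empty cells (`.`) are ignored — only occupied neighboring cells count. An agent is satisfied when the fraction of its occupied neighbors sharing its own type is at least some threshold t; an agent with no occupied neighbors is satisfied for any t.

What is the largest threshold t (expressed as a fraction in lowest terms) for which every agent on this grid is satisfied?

1/2

(1,1)2 2/2
(1,2)2 2/2
(1,4)2 1/1
(1,5)2 3/3
(1,6)2 3/3
(1,7)2 1/1
(2,1)2 3/3
(2,2)2 2/3
(2,3)1 1/2
(2,5)2 3/3
(2,6)2 3/3
(3,1)2 2/2
(3,3)1 2/2
(3,4)1 2/3
(3,5)2 2/3
(3,6)2 3/3
(3,7)2 2/2
(4,1)2 2/2
(4,4)1 2/2
(4,7)2 1/1
(5,1)2 2/2
(5,2)2 1/1
(5,4)1 2/2
(5,5)1 2/2
(5,6)1 1/1
The smallest same-type fraction is 1/2 at (2,3), which reduces to 1/2. Any threshold above that leaves this agent unsatisfied.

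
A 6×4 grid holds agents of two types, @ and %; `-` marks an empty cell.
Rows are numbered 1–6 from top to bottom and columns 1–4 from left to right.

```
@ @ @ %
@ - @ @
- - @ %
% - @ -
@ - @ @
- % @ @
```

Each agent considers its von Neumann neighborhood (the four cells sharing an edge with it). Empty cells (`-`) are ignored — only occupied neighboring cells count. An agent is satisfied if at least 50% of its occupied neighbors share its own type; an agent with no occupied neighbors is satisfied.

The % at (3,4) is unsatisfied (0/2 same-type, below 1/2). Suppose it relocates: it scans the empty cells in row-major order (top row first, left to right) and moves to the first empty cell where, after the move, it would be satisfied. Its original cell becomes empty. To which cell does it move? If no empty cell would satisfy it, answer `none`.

(3,1)

Vacating (3,4). Empty cells in order:
  (2,2): 0/3 same-type → still unsatisfied.
  (3,1): 1/2 same-type → satisfied — stop here.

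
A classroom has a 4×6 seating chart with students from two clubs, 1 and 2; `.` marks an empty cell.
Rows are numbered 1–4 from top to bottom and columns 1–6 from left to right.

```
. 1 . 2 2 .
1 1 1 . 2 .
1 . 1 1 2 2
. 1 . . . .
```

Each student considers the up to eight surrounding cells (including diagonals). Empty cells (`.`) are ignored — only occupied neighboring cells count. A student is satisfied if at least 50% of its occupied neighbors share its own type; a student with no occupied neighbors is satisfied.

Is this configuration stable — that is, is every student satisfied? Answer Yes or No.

(1,2)1 3/3 ok
(1,4)2 2/3 ok
(1,5)2 2/2 ok
(2,1)1 3/3 ok
(2,2)1 5/5 ok
(2,3)1 4/5 ok
(2,5)2 4/5 ok
(3,1)1 3/3 ok
(3,3)1 4/4 ok
(3,4)1 2/4 ok
(3,5)2 2/3 ok
(3,6)2 2/2 ok
(4,2)1 2/2 ok
All meet the threshold, so the configuration is stable.

Yes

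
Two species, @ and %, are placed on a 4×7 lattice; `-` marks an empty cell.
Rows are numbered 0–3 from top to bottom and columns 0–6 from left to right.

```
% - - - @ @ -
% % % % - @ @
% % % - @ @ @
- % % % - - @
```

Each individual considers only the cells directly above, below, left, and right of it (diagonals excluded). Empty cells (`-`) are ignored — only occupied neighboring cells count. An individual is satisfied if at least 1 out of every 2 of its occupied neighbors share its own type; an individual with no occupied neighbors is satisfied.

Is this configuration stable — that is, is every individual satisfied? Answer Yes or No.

Yes

(0,0)% 1/1 ✓
(0,4)@ 1/1 ✓
(0,5)@ 2/2 ✓
(1,0)% 3/3 ✓
(1,1)% 3/3 ✓
(1,2)% 3/3 ✓
(1,3)% 1/1 ✓
(1,5)@ 3/3 ✓
(1,6)@ 2/2 ✓
(2,0)% 2/2 ✓
(2,1)% 4/4 ✓
(2,2)% 3/3 ✓
(2,4)@ 1/1 ✓
(2,5)@ 3/3 ✓
(2,6)@ 3/3 ✓
(3,1)% 2/2 ✓
(3,2)% 3/3 ✓
(3,3)% 1/1 ✓
(3,6)@ 1/1 ✓
All meet the threshold, so the configuration is stable.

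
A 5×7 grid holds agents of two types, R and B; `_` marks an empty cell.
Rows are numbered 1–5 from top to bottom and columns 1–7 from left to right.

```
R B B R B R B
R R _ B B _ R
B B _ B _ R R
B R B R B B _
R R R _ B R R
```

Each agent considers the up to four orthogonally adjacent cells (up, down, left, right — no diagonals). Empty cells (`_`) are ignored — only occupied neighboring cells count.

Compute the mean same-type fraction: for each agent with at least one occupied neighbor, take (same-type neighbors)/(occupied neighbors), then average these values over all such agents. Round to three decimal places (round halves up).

Row 1: (1,1)R 1/2 · (1,2)B 1/3 · (1,3)B 1/2 · (1,4)R 0/3 · (1,5)B 1/3 · (1,6)R 0/2 · (1,7)B 0/2
Row 2: (2,1)R 2/3 · (2,2)R 1/3 · (2,4)B 2/3 · (2,5)B 2/2 · (2,7)R 1/2
Row 3: (3,1)B 2/3 · (3,2)B 1/3 · (3,4)B 1/2 · (3,6)R 1/2 · (3,7)R 2/2
Row 4: (4,1)B 1/3 · (4,2)R 1/4 · (4,3)B 0/3 · (4,4)R 0/3 · (4,5)B 2/3 · (4,6)B 1/3
Row 5: (5,1)R 1/2 · (5,2)R 3/3 · (5,3)R 1/2 · (5,5)B 1/2 · (5,6)R 1/3 · (5,7)R 1/1
Sum over 29 agents: 1/2 + 1/3 + 1/2 + 0/3 + 1/3 + 0/2 + 0/2 + 2/3 + 1/3 + 2/3 + 2/2 + 1/2 + 2/3 + 1/3 + 1/2 + 1/2 + 2/2 + 1/3 + 1/4 + 0/3 + 0/3 + 2/3 + 1/3 + 1/2 + 3/3 + 1/2 + 1/2 + 1/3 + 1/1 = 53/4; mean = 53/4 ÷ 29 = 53/116 = 0.456896… → 0.457.

0.457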